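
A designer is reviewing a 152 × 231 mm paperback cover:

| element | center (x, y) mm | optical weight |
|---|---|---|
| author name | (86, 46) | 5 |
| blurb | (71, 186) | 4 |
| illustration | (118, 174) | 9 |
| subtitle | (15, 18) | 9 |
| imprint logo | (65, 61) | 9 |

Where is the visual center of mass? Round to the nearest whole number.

(69, 90)

Σw = 5 + 4 + 9 + 9 + 9 = 36.
Σw·x = 5·86 + 4·71 + 9·118 + 9·15 + 9·65 = 2496, so x̄ = 2496/36 ≈ 69.33.
Σw·y = 5·46 + 4·186 + 9·174 + 9·18 + 9·61 = 3251, so ȳ = 3251/36 ≈ 90.31.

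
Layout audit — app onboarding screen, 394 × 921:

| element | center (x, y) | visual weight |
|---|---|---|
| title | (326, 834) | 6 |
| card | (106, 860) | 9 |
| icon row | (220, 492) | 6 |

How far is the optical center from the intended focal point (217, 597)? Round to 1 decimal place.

Weights sum to 6 + 9 + 6 = 21.
x-moment: 6·326 + 9·106 + 6·220 = 4230; centroid 4230/21 ≈ 201.43.
y-moment: 6·834 + 9·860 + 6·492 = 15696; centroid 15696/21 ≈ 747.43.
Relative to (217, 597): Δ = (-15.57, 150.43); |Δ| = √(-15.57² + 150.43²) ≈ 151.23.

≈ 151.2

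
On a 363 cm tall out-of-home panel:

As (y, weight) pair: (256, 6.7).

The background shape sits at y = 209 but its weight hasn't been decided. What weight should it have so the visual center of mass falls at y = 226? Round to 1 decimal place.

Known: weight 6.7 with moment 6.7·256 = 1715.2.
Set Σw·y/Σw = 226: (1715.2 + 209w) = 226·(6.7 + w).
So w = (226·6.7 − 1715.2)/(209 − 226) = -201.0/-17 ≈ 11.82.

w ≈ 11.8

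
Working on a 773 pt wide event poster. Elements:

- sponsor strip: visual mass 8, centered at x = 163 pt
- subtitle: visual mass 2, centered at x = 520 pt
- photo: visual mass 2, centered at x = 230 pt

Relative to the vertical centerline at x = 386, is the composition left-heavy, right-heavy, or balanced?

left-heavy

Weights sum to 8 + 2 + 2 = 12.
x: (8·163 + 2·520 + 2·230) / 12 = 2804 / 12 ≈ 233.67
233.7 vs midline 386 → left-heavy.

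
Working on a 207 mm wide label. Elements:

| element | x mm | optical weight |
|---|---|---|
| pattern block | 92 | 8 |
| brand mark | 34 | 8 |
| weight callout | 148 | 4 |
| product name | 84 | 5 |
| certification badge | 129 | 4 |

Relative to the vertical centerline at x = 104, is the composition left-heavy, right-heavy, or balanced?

left-heavy

Σw = 8 + 8 + 4 + 5 + 4 = 29.
x: (8·92 + 8·34 + 4·148 + 5·84 + 4·129) / 29 = 2536 / 29 ≈ 87.45
87.4 lies left of the midline 104, so the layout is left-heavy.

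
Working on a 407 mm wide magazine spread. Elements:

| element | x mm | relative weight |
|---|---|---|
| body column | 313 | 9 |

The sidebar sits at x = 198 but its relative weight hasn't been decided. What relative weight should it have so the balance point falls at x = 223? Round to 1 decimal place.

w ≈ 32.4

The single fixed element contributes weight 9, moment 9·313 = 2817.
For the centroid to hit 223: (2817 + w·198) / (9 + w) = 223.
So w = (223·9 − 2817)/(198 − 223) = -810/-25 ≈ 32.40.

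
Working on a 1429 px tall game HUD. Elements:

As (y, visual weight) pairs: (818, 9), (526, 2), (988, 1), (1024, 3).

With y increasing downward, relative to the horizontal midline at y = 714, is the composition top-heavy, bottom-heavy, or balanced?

bottom-heavy

Total weight = 9 + 2 + 1 + 3 = 15.
y: (9·818 + 2·526 + 1·988 + 3·1024) / 15 = 12474 / 15 ≈ 831.60
831.6 lies below (larger y than) the midline 714, so the layout is bottom-heavy.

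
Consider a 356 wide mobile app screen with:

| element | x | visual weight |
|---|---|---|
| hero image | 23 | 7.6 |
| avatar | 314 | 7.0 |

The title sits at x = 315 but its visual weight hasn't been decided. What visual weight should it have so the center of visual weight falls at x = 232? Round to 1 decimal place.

w ≈ 12.2

Fixed elements: Σw = 7.6 + 7.0 = 14.6, Σw·x = 7.6·23 + 7.0·314 = 2372.8.
For the centroid to hit 232: (2372.8 + w·315) / (14.6 + w) = 232.
Rearranging, w·(315 − 232) = 232·14.6 − 2372.8 = 1014.4, so w ≈ 1014.4/83 = 12.22.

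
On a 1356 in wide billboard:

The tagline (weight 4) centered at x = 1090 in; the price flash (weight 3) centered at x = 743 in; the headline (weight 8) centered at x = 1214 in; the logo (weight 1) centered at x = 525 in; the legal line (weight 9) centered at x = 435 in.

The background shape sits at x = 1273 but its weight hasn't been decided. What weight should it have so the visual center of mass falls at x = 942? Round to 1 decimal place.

Known weights sum to 4 + 3 + 8 + 1 + 9 = 25; their moment is 4·1090 + 3·743 + 8·1214 + 1·525 + 9·435 = 20741.
Set Σw·x/Σw = 942: (20741 + 1273w) = 942·(25 + w).
Rearranging, w·(1273 − 942) = 942·25 − 20741 = 2809, so w ≈ 2809/331 = 8.49.

w ≈ 8.5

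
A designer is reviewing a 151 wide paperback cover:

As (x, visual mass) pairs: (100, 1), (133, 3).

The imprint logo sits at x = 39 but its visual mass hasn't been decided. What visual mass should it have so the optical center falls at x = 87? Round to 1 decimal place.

Fixed elements: Σw = 1 + 3 = 4, Σw·x = 1·100 + 3·133 = 499.
Balance at x = 87 requires (499 + w·39) / (4 + w) = 87.
Rearranging, w·(39 − 87) = 87·4 − 499 = -151, so w ≈ -151/-48 = 3.15.

w ≈ 3.1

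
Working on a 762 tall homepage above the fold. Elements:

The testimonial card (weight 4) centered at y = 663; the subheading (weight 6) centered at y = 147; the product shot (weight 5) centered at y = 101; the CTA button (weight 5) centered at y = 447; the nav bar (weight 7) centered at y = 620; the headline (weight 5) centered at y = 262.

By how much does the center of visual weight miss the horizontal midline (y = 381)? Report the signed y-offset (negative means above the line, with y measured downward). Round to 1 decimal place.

Σw = 4 + 6 + 5 + 5 + 7 + 5 = 32.
Σw·y = 4·663 + 6·147 + 5·101 + 5·447 + 7·620 + 5·262 = 11924, so ȳ = 11924/32 ≈ 372.62.
Difference: 372.62 − 381 ≈ -8.38.

≈ -8.4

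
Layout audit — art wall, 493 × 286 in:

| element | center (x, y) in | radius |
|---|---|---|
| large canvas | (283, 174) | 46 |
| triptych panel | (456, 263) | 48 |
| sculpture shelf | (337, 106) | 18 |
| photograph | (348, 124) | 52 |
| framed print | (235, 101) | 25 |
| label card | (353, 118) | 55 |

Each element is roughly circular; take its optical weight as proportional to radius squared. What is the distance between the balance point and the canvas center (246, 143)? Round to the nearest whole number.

Weights ∝ r²: large canvas 46² = 2116, triptych panel 48² = 2304, sculpture shelf 18² = 324, photograph 52² = 2704, framed print 25² = 625, label card 55² = 3025; Σw = 11098.
Σw·x = 2116·283 + 2304·456 + 324·337 + 2704·348 + 625·235 + 3025·353 = 3914332, so x̄ = 3914332/11098 ≈ 352.71.
Σw·y = 2116·174 + 2304·263 + 324·106 + 2704·124 + 625·101 + 3025·118 = 1763851, so ȳ = 1763851/11098 ≈ 158.93.
Relative to (246, 143): Δ = (106.71, 15.93); |Δ| = √(106.71² + 15.93²) ≈ 107.89.

≈ 108 in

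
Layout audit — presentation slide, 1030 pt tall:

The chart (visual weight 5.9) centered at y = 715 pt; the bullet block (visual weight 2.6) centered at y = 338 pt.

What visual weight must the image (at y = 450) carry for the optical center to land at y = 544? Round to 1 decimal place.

w ≈ 5.0

Known weights sum to 5.9 + 2.6 = 8.5; their moment is 5.9·715 + 2.6·338 = 5097.3.
For the centroid to hit 544: (5097.3 + w·450) / (8.5 + w) = 544.
Solving: w = (544·8.5 − 5097.3) / (450 − 544) = -473.3 / -94 ≈ 5.04.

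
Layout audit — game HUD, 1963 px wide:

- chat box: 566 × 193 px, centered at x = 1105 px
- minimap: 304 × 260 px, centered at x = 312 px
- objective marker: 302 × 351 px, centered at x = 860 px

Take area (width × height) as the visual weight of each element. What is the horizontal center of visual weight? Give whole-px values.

Areas → weights: chat box 566·193 = 109238, minimap 304·260 = 79040, objective marker 302·351 = 106002; Σw = 294280.
Σw·x = 109238·1105 + 79040·312 + 106002·860 = 236530190, so x̄ = 236530190/294280 ≈ 803.76.

x ≈ 804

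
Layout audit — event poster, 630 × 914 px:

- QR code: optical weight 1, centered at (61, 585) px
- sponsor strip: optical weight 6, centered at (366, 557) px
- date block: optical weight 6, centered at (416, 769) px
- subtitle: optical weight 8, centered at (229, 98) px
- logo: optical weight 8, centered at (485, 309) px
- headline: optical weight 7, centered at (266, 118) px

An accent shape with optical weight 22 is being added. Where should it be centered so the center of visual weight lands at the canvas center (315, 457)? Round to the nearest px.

With the accent shape, Σw becomes 1 + 6 + 6 + 8 + 8 + 7 + 22 = 58.
x: need Σw·x = 58·315 = 18270. Existing = 1·61 + 6·366 + 6·416 + 8·229 + 8·485 + 7·266 = 12327. Remainder 5943 / 22 ≈ 270.14.
y: need Σw·y = 58·457 = 26506. Existing = 1·585 + 6·557 + 6·769 + 8·98 + 8·309 + 7·118 = 12623. Remainder 13883 / 22 ≈ 631.05.

(270, 631)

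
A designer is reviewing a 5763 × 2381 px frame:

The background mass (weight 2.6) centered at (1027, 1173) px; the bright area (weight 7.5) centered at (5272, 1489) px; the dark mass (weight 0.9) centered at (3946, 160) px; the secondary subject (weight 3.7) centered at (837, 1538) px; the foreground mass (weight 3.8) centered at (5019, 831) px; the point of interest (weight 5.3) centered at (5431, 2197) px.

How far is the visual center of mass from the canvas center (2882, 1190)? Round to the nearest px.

Σw = 2.6 + 7.5 + 0.9 + 3.7 + 3.8 + 5.3 = 23.8.
x: (2.6·1027 + 7.5·5272 + 0.9·3946 + 3.7·837 + 3.8·5019 + 5.3·5431) / 23.8 = 96715.0 / 23.8 ≈ 4063.66
y: (2.6·1173 + 7.5·1489 + 0.9·160 + 3.7·1538 + 3.8·831 + 5.3·2197) / 23.8 = 34853.8 / 23.8 ≈ 1464.45
Offset from (2882, 1190): Δx ≈ 1181.66, Δy ≈ 274.45; distance = √(Δx² + Δy²) ≈ 1213.11.

≈ 1213 px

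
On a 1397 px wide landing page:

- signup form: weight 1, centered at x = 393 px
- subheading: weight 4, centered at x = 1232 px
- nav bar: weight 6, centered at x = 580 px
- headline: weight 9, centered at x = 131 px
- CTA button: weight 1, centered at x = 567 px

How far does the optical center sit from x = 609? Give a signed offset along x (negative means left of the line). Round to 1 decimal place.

≈ -106.8 px

Σw = 1 + 4 + 6 + 9 + 1 = 21.
Σw·x = 1·393 + 4·1232 + 6·580 + 9·131 + 1·567 = 10547, so x̄ = 10547/21 ≈ 502.24.
Difference: 502.24 − 609 ≈ -106.76.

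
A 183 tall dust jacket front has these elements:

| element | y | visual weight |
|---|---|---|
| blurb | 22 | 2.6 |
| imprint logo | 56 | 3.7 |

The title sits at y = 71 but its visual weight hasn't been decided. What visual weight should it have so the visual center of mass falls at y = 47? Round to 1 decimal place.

Known weights sum to 2.6 + 3.7 = 6.3; their moment is 2.6·22 + 3.7·56 = 264.4.
For the centroid to hit 47: (264.4 + w·71) / (6.3 + w) = 47.
Rearranging, w·(71 − 47) = 47·6.3 − 264.4 = 31.7, so w ≈ 31.7/24 = 1.32.

w ≈ 1.3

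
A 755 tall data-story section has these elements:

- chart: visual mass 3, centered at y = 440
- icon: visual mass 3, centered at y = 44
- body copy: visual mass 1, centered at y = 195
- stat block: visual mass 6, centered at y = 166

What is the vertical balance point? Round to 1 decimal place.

Σw = 3 + 3 + 1 + 6 = 13.
y: (3·440 + 3·44 + 1·195 + 6·166) / 13 = 2643 / 13 ≈ 203.31

y ≈ 203.3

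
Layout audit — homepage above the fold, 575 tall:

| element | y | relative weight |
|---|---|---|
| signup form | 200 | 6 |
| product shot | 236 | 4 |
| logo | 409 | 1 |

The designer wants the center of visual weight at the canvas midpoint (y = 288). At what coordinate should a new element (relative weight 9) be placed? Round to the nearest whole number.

New total weight: (6 + 4 + 1) + 9 = 20.
Along y: (2553 + 9·y) / 20 = 288 (existing moment 6·200 + 4·236 + 1·409 = 2553) ⇒ y = (5760 − 2553) / 9 ≈ 356.33.

y ≈ 356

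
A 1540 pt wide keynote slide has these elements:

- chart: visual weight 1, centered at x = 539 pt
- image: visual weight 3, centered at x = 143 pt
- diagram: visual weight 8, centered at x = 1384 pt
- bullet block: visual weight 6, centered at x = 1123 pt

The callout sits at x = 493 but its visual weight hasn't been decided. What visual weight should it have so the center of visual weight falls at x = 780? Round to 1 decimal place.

Fixed elements: Σw = 1 + 3 + 8 + 6 = 18, Σw·x = 1·539 + 3·143 + 8·1384 + 6·1123 = 18778.
Set Σw·x/Σw = 780: (18778 + 493w) = 780·(18 + w).
Solving: w = (780·18 − 18778) / (493 − 780) = -4738 / -287 ≈ 16.51.

w ≈ 16.5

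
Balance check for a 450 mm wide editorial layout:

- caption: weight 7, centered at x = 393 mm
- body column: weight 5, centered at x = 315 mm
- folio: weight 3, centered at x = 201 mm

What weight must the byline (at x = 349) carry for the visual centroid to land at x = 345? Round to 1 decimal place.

w ≈ 61.5

Fixed elements: Σw = 7 + 5 + 3 = 15, Σw·x = 7·393 + 5·315 + 3·201 = 4929.
Balance at x = 345 requires (4929 + w·349) / (15 + w) = 345.
Rearranging, w·(349 − 345) = 345·15 − 4929 = 246, so w ≈ 246/4 = 61.50.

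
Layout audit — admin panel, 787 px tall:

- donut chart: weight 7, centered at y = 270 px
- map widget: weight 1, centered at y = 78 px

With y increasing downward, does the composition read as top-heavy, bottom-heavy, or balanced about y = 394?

top-heavy

Total weight = 7 + 1 = 8.
y: (7·270 + 1·78) / 8 = 1968 / 8 ≈ 246.00
246.0 vs midline 394 → top-heavy.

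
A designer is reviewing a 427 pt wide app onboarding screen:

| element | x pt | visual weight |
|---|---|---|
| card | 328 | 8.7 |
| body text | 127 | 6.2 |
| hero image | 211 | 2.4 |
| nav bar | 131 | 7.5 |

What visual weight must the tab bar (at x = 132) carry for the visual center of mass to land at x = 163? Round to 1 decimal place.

Known weights sum to 8.7 + 6.2 + 2.4 + 7.5 = 24.8; their moment is 8.7·328 + 6.2·127 + 2.4·211 + 7.5·131 = 5129.9.
For the centroid to hit 163: (5129.9 + w·132) / (24.8 + w) = 163.
Solving: w = (163·24.8 − 5129.9) / (132 − 163) = -1087.5 / -31 ≈ 35.08.

w ≈ 35.1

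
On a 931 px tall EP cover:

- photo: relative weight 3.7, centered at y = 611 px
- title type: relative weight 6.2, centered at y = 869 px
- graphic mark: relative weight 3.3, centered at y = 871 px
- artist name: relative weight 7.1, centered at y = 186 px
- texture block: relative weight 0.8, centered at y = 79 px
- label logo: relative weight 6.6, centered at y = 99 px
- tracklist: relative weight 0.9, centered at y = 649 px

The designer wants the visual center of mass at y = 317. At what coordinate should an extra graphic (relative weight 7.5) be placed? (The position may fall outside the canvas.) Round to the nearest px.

y ≈ -227

After adding the extra graphic, total weight = 3.7 + 6.2 + 3.3 + 7.1 + 0.8 + 6.6 + 0.9 + 7.5 = 36.1.
y: need Σw·y = 36.1·317 = 11443.7. Existing = 3.7·611 + 6.2·869 + 3.3·871 + 7.1·186 + 0.8·79 + 6.6·99 + 0.9·649 = 13144.1. Remainder -1700.4 / 7.5 ≈ -226.72.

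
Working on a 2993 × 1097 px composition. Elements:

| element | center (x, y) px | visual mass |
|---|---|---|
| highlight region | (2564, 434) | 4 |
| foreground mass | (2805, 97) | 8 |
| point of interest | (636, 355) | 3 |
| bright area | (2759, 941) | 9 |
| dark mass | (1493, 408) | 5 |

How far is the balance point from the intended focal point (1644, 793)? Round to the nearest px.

≈ 731 px

Total weight = 4 + 8 + 3 + 9 + 5 = 29.
x-moment: 4·2564 + 8·2805 + 3·636 + 9·2759 + 5·1493 = 66900; centroid 66900/29 ≈ 2306.90.
y-moment: 4·434 + 8·97 + 3·355 + 9·941 + 5·408 = 14086; centroid 14086/29 ≈ 485.72.
Offset from (1644, 793): Δx ≈ 662.90, Δy ≈ -307.28; distance = √(Δx² + Δy²) ≈ 730.65.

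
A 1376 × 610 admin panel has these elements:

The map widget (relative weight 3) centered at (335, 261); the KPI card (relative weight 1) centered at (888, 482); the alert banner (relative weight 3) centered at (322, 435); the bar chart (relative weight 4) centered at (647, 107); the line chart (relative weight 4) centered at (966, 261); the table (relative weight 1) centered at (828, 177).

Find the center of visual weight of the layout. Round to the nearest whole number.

Total weight = 3 + 1 + 3 + 4 + 4 + 1 = 16.
Σw·x = 10139; x̄ = 10139/16 ≈ 633.69.
y: moment 4219 / weight 16 ≈ 263.69

(634, 264)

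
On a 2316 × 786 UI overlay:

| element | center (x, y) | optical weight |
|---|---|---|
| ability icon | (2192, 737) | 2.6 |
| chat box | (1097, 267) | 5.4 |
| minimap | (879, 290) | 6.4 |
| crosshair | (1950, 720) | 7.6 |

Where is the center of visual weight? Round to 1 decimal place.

(1457.7, 485.7)

Total weight = 2.6 + 5.4 + 6.4 + 7.6 = 22.0.
x: (2.6·2192 + 5.4·1097 + 6.4·879 + 7.6·1950) / 22.0 = 32068.6 / 22.0 ≈ 1457.66
y: (2.6·737 + 5.4·267 + 6.4·290 + 7.6·720) / 22.0 = 10686.0 / 22.0 ≈ 485.73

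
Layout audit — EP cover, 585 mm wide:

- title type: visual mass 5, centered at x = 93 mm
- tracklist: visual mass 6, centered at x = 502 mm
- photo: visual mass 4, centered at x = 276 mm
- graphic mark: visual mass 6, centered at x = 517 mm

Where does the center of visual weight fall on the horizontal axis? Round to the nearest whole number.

x ≈ 366

Weights sum to 5 + 6 + 4 + 6 = 21.
Σw·x = 5·93 + 6·502 + 4·276 + 6·517 = 7683, so x̄ = 7683/21 ≈ 365.86.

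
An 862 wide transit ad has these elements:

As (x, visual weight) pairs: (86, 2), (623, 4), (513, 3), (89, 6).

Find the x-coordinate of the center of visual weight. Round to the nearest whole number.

Weights sum to 2 + 4 + 3 + 6 = 15.
x-moment: 2·86 + 4·623 + 3·513 + 6·89 = 4737; centroid 4737/15 ≈ 315.80.

x ≈ 316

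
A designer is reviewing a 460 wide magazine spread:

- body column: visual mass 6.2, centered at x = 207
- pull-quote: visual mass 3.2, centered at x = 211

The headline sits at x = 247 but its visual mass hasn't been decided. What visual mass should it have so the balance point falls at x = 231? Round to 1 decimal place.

Existing Σw = 9.4 (6.2 + 3.2); existing moment 6.2·207 + 3.2·211 = 1958.6.
Balance at x = 231 requires (1958.6 + w·247) / (9.4 + w) = 231.
So w = (231·9.4 − 1958.6)/(247 − 231) = 212.8/16 ≈ 13.30.

w ≈ 13.3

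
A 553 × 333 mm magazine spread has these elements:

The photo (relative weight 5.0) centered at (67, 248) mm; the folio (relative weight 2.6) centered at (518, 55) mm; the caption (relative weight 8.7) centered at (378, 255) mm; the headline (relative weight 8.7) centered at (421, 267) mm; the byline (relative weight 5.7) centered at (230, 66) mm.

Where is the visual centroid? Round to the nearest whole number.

(324, 205)

Weights sum to 5.0 + 2.6 + 8.7 + 8.7 + 5.7 = 30.7.
x-moment: 5.0·67 + 2.6·518 + 8.7·378 + 8.7·421 + 5.7·230 = 9944.1; centroid 9944.1/30.7 ≈ 323.91.
y-moment: 5.0·248 + 2.6·55 + 8.7·255 + 8.7·267 + 5.7·66 = 6300.6; centroid 6300.6/30.7 ≈ 205.23.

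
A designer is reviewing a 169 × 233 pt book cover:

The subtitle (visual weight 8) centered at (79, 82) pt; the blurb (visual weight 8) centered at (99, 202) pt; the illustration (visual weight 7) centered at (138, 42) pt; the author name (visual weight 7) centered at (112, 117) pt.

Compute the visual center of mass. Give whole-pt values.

(106, 113)

Total weight = 8 + 8 + 7 + 7 = 30.
x-moment: 8·79 + 8·99 + 7·138 + 7·112 = 3174; centroid 3174/30 ≈ 105.80.
y-moment: 8·82 + 8·202 + 7·42 + 7·117 = 3385; centroid 3385/30 ≈ 112.83.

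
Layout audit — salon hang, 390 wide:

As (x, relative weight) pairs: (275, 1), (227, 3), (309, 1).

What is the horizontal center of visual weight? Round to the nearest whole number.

Σw = 1 + 3 + 1 = 5.
x: (1·275 + 3·227 + 1·309) / 5 = 1265 / 5 ≈ 253.00

x ≈ 253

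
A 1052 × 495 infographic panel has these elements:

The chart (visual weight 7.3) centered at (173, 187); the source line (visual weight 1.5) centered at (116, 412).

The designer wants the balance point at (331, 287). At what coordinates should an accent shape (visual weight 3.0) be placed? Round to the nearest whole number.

With the accent shape, Σw becomes 7.3 + 1.5 + 3.0 = 11.8.
x: need Σw·x = 11.8·331 = 3905.8. Existing = 7.3·173 + 1.5·116 = 1436.9. Remainder 2468.9 / 3.0 ≈ 822.97.
y: need Σw·y = 11.8·287 = 3386.6. Existing = 7.3·187 + 1.5·412 = 1983.1. Remainder 1403.5 / 3.0 ≈ 467.83.

(823, 468)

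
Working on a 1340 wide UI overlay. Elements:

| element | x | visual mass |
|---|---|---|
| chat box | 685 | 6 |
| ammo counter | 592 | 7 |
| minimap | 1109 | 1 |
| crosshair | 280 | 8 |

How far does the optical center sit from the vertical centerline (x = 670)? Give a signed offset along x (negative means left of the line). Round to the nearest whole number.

≈ -143

Σw = 6 + 7 + 1 + 8 = 22.
x: (6·685 + 7·592 + 1·1109 + 8·280) / 22 = 11603 / 22 ≈ 527.41
Difference: 527.41 − 670 ≈ -142.59.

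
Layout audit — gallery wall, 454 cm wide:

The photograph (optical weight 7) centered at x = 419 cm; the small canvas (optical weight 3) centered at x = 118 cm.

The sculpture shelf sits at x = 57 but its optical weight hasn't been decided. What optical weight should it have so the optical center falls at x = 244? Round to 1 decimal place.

w ≈ 4.5

Known weights sum to 7 + 3 = 10; their moment is 7·419 + 3·118 = 3287.
Balance at x = 244 requires (3287 + w·57) / (10 + w) = 244.
Solving: w = (244·10 − 3287) / (57 − 244) = -847 / -187 ≈ 4.53.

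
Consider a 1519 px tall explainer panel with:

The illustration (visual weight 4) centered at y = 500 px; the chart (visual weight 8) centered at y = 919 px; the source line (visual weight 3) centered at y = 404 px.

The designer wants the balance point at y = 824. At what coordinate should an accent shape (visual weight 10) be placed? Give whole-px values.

y ≈ 1004

New total weight: (4 + 8 + 3) + 10 = 25.
Along y: (10564 + 10·y) / 25 = 824 (existing moment 4·500 + 8·919 + 3·404 = 10564) ⇒ y = (20600 − 10564) / 10 ≈ 1003.60.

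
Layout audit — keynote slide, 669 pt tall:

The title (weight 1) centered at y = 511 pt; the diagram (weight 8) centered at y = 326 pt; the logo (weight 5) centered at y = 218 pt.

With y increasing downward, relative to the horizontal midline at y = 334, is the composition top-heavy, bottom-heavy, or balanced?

top-heavy

Total weight = 1 + 8 + 5 = 14.
y-moment: 1·511 + 8·326 + 5·218 = 4209; centroid 4209/14 ≈ 300.64.
300.6 lies above (smaller y than) the midline 334, so the layout is top-heavy.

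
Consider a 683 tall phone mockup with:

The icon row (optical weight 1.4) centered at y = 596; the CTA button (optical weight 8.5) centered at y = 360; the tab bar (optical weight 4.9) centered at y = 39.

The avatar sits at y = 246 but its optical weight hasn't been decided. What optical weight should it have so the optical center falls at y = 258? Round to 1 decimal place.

w ≈ 22.3

Existing Σw = 14.8 (1.4 + 8.5 + 4.9); existing moment 1.4·596 + 8.5·360 + 4.9·39 = 4085.5.
Balance at y = 258 requires (4085.5 + w·246) / (14.8 + w) = 258.
So w = (258·14.8 − 4085.5)/(246 − 258) = -267.1/-12 ≈ 22.26.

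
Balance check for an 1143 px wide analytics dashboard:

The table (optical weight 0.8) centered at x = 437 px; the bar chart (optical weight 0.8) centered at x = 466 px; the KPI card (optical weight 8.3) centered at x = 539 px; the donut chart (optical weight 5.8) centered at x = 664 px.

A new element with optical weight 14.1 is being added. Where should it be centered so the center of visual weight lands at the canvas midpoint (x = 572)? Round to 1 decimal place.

With the new element, Σw becomes 0.8 + 0.8 + 8.3 + 5.8 + 14.1 = 29.8.
x: need Σw·x = 29.8·572 = 17045.6. Existing = 0.8·437 + 0.8·466 + 8.3·539 + 5.8·664 = 9047.3. Remainder 7998.3 / 14.1 ≈ 567.26.

x ≈ 567.3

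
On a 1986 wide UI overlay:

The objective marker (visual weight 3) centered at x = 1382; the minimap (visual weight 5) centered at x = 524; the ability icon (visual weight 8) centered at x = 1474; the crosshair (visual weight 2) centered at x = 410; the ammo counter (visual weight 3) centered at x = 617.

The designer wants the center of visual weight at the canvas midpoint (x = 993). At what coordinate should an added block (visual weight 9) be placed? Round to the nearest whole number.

New total weight: (3 + 5 + 8 + 2 + 3) + 9 = 30.
x: need Σw·x = 30·993 = 29790. Existing = 3·1382 + 5·524 + 8·1474 + 2·410 + 3·617 = 21229. Remainder 8561 / 9 ≈ 951.22.

x ≈ 951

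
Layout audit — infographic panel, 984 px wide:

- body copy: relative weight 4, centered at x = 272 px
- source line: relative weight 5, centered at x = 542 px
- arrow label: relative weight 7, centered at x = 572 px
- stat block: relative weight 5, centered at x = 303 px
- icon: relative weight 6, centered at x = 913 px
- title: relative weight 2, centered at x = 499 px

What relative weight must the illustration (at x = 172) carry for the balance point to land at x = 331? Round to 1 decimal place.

Fixed elements: Σw = 4 + 5 + 7 + 5 + 6 + 2 = 29, Σw·x = 4·272 + 5·542 + 7·572 + 5·303 + 6·913 + 2·499 = 15793.
For the centroid to hit 331: (15793 + w·172) / (29 + w) = 331.
So w = (331·29 − 15793)/(172 − 331) = -6194/-159 ≈ 38.96.

w ≈ 39.0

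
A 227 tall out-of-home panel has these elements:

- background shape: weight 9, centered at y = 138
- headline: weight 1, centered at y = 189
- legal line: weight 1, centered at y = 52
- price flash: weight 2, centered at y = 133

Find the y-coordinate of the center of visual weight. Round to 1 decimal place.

y ≈ 134.5

Σw = 9 + 1 + 1 + 2 = 13.
y-moment: 9·138 + 1·189 + 1·52 + 2·133 = 1749; centroid 1749/13 ≈ 134.54.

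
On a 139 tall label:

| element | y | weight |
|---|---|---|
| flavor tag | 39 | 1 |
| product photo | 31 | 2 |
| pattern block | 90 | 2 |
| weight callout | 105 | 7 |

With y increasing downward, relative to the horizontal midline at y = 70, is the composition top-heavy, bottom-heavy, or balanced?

bottom-heavy

Σw = 1 + 2 + 2 + 7 = 12.
y: (1·39 + 2·31 + 2·90 + 7·105) / 12 = 1016 / 12 ≈ 84.67
84.7 lies below (larger y than) the midline 70, so the layout is bottom-heavy.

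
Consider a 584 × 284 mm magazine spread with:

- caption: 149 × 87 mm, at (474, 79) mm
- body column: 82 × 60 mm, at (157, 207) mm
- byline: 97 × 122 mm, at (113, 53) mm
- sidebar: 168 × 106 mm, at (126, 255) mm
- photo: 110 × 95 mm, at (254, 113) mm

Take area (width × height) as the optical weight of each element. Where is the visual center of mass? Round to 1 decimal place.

Areas → weights: caption 149·87 = 12963, body column 82·60 = 4920, byline 97·122 = 11834, sidebar 168·106 = 17808, photo 110·95 = 10450; Σw = 57975.
x-moment: 12963·474 + 4920·157 + 11834·113 + 17808·126 + 10450·254 = 13152252; centroid 13152252/57975 ≈ 226.86.
y-moment: 12963·79 + 4920·207 + 11834·53 + 17808·255 + 10450·113 = 8391609; centroid 8391609/57975 ≈ 144.75.

(226.9, 144.7)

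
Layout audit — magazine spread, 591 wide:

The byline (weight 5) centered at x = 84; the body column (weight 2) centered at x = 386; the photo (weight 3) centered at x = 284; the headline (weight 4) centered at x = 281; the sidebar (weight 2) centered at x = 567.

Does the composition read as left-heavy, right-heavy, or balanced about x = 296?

Σw = 5 + 2 + 3 + 4 + 2 = 16.
Σw·x = 5·84 + 2·386 + 3·284 + 4·281 + 2·567 = 4302, so x̄ = 4302/16 ≈ 268.88.
268.9 lies left of the midline 296, so the layout is left-heavy.

left-heavy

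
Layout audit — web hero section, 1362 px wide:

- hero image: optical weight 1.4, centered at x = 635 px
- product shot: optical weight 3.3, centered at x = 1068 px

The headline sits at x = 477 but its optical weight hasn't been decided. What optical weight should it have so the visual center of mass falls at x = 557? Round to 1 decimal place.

w ≈ 22.4

Fixed elements: Σw = 1.4 + 3.3 = 4.7, Σw·x = 1.4·635 + 3.3·1068 = 4413.4.
Set Σw·x/Σw = 557: (4413.4 + 477w) = 557·(4.7 + w).
So w = (557·4.7 − 4413.4)/(477 − 557) = -1795.5/-80 ≈ 22.44.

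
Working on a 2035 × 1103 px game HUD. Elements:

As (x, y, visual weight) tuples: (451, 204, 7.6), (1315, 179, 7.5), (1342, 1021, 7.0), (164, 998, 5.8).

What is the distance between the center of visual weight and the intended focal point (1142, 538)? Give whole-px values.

Σw = 7.6 + 7.5 + 7.0 + 5.8 = 27.9.
Σw·x = 7.6·451 + 7.5·1315 + 7.0·1342 + 5.8·164 = 23635.3, so x̄ = 23635.3/27.9 ≈ 847.14.
Σw·y = 7.6·204 + 7.5·179 + 7.0·1021 + 5.8·998 = 15828.3, so ȳ = 15828.3/27.9 ≈ 567.32.
Offset from (1142, 538): Δx ≈ -294.86, Δy ≈ 29.32; distance = √(Δx² + Δy²) ≈ 296.31.

≈ 296 px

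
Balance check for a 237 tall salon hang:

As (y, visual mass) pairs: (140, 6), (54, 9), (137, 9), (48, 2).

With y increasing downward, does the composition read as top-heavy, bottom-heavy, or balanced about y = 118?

Σw = 6 + 9 + 9 + 2 = 26.
y: (6·140 + 9·54 + 9·137 + 2·48) / 26 = 2655 / 26 ≈ 102.12
102.1 lies above (smaller y than) the midline 118, so the layout is top-heavy.

top-heavy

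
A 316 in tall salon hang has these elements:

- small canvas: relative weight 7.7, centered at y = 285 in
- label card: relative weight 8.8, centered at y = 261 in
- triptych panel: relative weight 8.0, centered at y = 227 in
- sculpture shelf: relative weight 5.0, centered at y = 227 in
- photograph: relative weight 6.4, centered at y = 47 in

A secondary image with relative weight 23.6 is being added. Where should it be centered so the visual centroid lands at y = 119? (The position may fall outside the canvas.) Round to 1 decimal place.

y ≈ -28.1

With the secondary image, Σw becomes 7.7 + 8.8 + 8.0 + 5.0 + 6.4 + 23.6 = 59.5.
y: need Σw·y = 59.5·119 = 7080.5. Existing = 7.7·285 + 8.8·261 + 8.0·227 + 5.0·227 + 6.4·47 = 7743.1. Remainder -662.6 / 23.6 ≈ -28.08.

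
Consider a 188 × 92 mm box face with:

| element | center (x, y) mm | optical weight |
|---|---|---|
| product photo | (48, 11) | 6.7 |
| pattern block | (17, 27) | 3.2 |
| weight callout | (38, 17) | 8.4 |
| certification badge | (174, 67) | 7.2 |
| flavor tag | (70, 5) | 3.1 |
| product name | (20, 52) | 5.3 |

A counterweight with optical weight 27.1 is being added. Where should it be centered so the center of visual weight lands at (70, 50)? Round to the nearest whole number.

(74, 73)

After adding the counterweight, total weight = 6.7 + 3.2 + 8.4 + 7.2 + 3.1 + 5.3 + 27.1 = 61.0.
x: need Σw·x = 61.0·70 = 4270.0. Existing = 6.7·48 + 3.2·17 + 8.4·38 + 7.2·174 + 3.1·70 + 5.3·20 = 2271.0. Remainder 1999.0 / 27.1 ≈ 73.76.
y: need Σw·y = 61.0·50 = 3050.0. Existing = 6.7·11 + 3.2·27 + 8.4·17 + 7.2·67 + 3.1·5 + 5.3·52 = 1076.4. Remainder 1973.6 / 27.1 ≈ 72.83.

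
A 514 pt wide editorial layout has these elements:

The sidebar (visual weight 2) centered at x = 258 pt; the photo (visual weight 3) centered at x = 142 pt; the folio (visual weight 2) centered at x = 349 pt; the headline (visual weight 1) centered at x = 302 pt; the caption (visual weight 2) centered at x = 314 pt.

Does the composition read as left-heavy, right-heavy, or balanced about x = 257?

Total weight = 2 + 3 + 2 + 1 + 2 = 10.
Σw·x = 2·258 + 3·142 + 2·349 + 1·302 + 2·314 = 2570, so x̄ = 2570/10 ≈ 257.00.
That equals the midline 257 — balanced.

balanced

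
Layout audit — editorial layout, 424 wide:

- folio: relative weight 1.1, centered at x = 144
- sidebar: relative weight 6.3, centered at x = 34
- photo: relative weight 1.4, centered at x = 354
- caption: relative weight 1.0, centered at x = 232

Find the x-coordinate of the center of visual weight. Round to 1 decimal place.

Weights sum to 1.1 + 6.3 + 1.4 + 1.0 = 9.8.
x-moment: 1.1·144 + 6.3·34 + 1.4·354 + 1.0·232 = 1100.2; centroid 1100.2/9.8 ≈ 112.27.

x ≈ 112.3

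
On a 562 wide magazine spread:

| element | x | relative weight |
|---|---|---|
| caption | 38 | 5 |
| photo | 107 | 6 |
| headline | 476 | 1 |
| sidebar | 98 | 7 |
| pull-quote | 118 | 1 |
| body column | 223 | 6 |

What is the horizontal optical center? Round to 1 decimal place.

x ≈ 132.7

Weights sum to 5 + 6 + 1 + 7 + 1 + 6 = 26.
x: moment 3450 / weight 26 ≈ 132.69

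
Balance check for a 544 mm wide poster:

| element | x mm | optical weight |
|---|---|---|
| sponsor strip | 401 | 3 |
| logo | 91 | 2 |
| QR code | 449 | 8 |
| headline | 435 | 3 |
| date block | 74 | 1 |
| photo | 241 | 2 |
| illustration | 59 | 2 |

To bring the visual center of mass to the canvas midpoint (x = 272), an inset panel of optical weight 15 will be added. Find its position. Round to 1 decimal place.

x ≈ 189.1

New total weight: (3 + 2 + 8 + 3 + 1 + 2 + 2) + 15 = 36.
x: target moment 36×272 = 9792; current 3·401 + 2·91 + 8·449 + 3·435 + 1·74 + 2·241 + 2·59 = 6956; the inset panel supplies 2836, so x = 2836/15 ≈ 189.07.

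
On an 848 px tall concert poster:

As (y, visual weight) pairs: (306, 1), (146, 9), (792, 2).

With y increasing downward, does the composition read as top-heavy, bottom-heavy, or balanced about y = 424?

top-heavy

Σw = 1 + 9 + 2 = 12.
y-moment: 1·306 + 9·146 + 2·792 = 3204; centroid 3204/12 ≈ 267.00.
Since 267.0 is above (smaller y than) 424, the composition reads top-heavy.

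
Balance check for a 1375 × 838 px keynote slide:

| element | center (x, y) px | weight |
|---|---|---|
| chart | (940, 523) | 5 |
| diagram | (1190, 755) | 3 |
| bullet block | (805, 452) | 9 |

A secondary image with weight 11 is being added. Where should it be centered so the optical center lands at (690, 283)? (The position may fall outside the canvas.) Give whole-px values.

(346, -93)

With the secondary image, Σw becomes 5 + 3 + 9 + 11 = 28.
x: need Σw·x = 28·690 = 19320. Existing = 5·940 + 3·1190 + 9·805 = 15515. Remainder 3805 / 11 ≈ 345.91.
y: need Σw·y = 28·283 = 7924. Existing = 5·523 + 3·755 + 9·452 = 8948. Remainder -1024 / 11 ≈ -93.09.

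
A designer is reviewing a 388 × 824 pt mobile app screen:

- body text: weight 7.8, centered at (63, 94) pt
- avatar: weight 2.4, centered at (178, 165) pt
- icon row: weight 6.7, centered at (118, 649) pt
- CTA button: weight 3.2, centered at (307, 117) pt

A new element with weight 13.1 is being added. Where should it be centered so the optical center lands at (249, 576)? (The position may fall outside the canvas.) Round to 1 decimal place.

(425.6, 1013.1)

After adding the new element, total weight = 7.8 + 2.4 + 6.7 + 3.2 + 13.1 = 33.2.
x: target moment 33.2×249 = 8266.8; current 7.8·63 + 2.4·178 + 6.7·118 + 3.2·307 = 2691.6; the new element supplies 5575.2, so x = 5575.2/13.1 ≈ 425.59.
y: target moment 33.2×576 = 19123.2; current 7.8·94 + 2.4·165 + 6.7·649 + 3.2·117 = 5851.9; the new element supplies 13271.3, so y = 13271.3/13.1 ≈ 1013.08.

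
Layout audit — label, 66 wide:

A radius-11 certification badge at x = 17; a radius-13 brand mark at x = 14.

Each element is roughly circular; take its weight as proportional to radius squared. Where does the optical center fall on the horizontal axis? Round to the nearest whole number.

x ≈ 15

r² weights: certification badge 11² = 121, brand mark 13² = 169. Total = 290.
x-moment: 121·17 + 169·14 = 4423; centroid 4423/290 ≈ 15.25.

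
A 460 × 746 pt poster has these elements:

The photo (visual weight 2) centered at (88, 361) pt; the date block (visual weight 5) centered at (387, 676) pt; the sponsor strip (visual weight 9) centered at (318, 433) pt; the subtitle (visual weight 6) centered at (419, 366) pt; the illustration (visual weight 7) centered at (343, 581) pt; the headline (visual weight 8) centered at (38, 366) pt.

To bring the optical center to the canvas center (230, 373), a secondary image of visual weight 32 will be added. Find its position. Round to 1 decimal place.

New total weight: (2 + 5 + 9 + 6 + 7 + 8) + 32 = 69.
Along x: (10192 + 32·x) / 69 = 230 (existing moment 2·88 + 5·387 + 9·318 + 6·419 + 7·343 + 8·38 = 10192) ⇒ x = (15870 − 10192) / 32 ≈ 177.44.
Along y: (17190 + 32·y) / 69 = 373 (existing moment 2·361 + 5·676 + 9·433 + 6·366 + 7·581 + 8·366 = 17190) ⇒ y = (25737 − 17190) / 32 ≈ 267.09.

(177.4, 267.1)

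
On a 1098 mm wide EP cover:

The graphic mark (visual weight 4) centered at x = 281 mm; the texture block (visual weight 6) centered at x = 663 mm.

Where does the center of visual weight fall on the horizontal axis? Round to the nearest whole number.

x ≈ 510

Weights sum to 4 + 6 = 10.
Σw·x = 4·281 + 6·663 = 5102, so x̄ = 5102/10 ≈ 510.20.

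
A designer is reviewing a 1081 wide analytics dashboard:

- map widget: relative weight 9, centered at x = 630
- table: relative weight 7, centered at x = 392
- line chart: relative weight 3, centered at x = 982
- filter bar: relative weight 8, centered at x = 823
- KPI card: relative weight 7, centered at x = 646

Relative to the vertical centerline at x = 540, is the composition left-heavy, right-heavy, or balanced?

Σw = 9 + 7 + 3 + 8 + 7 = 34.
x-moment: 9·630 + 7·392 + 3·982 + 8·823 + 7·646 = 22466; centroid 22466/34 ≈ 660.76.
660.8 lies right of the midline 540, so the layout is right-heavy.

right-heavy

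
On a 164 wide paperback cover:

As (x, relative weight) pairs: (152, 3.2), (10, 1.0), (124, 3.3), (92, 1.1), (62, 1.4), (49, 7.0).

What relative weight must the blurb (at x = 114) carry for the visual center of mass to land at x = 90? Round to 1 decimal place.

w ≈ 3.9

Fixed elements: Σw = 3.2 + 1.0 + 3.3 + 1.1 + 1.4 + 7.0 = 17.0, Σw·x = 3.2·152 + 1.0·10 + 3.3·124 + 1.1·92 + 1.4·62 + 7.0·49 = 1436.6.
Balance at x = 90 requires (1436.6 + w·114) / (17.0 + w) = 90.
So w = (90·17.0 − 1436.6)/(114 − 90) = 93.4/24 ≈ 3.89.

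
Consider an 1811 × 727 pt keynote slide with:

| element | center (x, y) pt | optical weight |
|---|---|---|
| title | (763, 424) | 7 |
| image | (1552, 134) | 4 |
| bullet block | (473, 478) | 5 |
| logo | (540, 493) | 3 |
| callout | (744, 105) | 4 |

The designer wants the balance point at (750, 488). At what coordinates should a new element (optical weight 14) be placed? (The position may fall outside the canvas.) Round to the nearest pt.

New total weight: (7 + 4 + 5 + 3 + 4) + 14 = 37.
x: target moment 37×750 = 27750; current 7·763 + 4·1552 + 5·473 + 3·540 + 4·744 = 18510; the new element supplies 9240, so x = 9240/14 ≈ 660.00.
y: target moment 37×488 = 18056; current 7·424 + 4·134 + 5·478 + 3·493 + 4·105 = 7793; the new element supplies 10263, so y = 10263/14 ≈ 733.07.

(660, 733)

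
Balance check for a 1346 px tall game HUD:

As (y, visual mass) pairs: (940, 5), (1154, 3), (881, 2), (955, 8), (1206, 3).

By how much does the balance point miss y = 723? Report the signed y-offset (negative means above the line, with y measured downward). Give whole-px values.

≈ 286 px

Weights sum to 5 + 3 + 2 + 8 + 3 = 21.
y: (5·940 + 3·1154 + 2·881 + 8·955 + 3·1206) / 21 = 21182 / 21 ≈ 1008.67
Against y = 723, that's 1008.67 − 723 = 285.67.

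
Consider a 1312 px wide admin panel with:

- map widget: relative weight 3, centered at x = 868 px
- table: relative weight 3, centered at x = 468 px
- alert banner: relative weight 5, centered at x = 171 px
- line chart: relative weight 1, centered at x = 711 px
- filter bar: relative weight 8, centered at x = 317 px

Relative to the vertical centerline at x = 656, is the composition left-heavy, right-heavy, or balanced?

left-heavy

Weights sum to 3 + 3 + 5 + 1 + 8 = 20.
Σw·x = 3·868 + 3·468 + 5·171 + 1·711 + 8·317 = 8110, so x̄ = 8110/20 ≈ 405.50.
405.5 vs midline 656 → left-heavy.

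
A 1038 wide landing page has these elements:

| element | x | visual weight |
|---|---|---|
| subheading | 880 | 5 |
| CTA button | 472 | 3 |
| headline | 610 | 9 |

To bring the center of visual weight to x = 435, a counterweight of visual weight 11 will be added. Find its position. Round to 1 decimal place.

x ≈ 79.5

New total weight: (5 + 3 + 9) + 11 = 28.
x: need Σw·x = 28·435 = 12180. Existing = 5·880 + 3·472 + 9·610 = 11306. Remainder 874 / 11 ≈ 79.45.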